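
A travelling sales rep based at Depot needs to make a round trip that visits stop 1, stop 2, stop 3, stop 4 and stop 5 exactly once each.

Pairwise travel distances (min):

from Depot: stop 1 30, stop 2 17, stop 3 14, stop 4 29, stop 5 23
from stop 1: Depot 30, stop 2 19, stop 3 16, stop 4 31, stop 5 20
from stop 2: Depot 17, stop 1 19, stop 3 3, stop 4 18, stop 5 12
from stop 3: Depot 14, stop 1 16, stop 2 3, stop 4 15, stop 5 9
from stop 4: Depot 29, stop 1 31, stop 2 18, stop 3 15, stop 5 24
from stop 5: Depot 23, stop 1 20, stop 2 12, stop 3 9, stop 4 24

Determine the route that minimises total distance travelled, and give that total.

Minimum total distance: 109 min.

With 5 stops there are 5!/2 = 60 distinct round trips (a route and its reverse cost the same).
Depot → stop 1 → stop 2 → stop 3 → stop 4 → stop 5 → Depot: 30+19+3+15+24+23 = 114
Depot → stop 1 → stop 2 → stop 3 → stop 5 → stop 4 → Depot: 30+19+3+9+24+29 = 114
Depot → stop 1 → stop 2 → stop 4 → stop 3 → stop 5 → Depot: 30+19+18+15+9+23 = 114
Depot → stop 1 → stop 2 → stop 4 → stop 5 → stop 3 → Depot: 30+19+18+24+9+14 = 114
Depot → stop 1 → stop 2 → stop 5 → stop 3 → stop 4 → Depot: 30+19+12+9+15+29 = 114
Depot → stop 1 → stop 2 → stop 5 → stop 4 → stop 3 → Depot: 30+19+12+24+15+14 = 114
Depot → stop 1 → stop 3 → stop 2 → stop 4 → stop 5 → Depot: 30+16+3+18+24+23 = 114
Depot → stop 1 → stop 3 → stop 2 → stop 5 → stop 4 → Depot: 30+16+3+12+24+29 = 114
Depot → stop 1 → stop 3 → stop 4 → stop 2 → stop 5 → Depot: 30+16+15+18+12+23 = 114
Depot → stop 1 → stop 3 → stop 4 → stop 5 → stop 2 → Depot: 30+16+15+24+12+17 = 114
Depot → stop 1 → stop 3 → stop 5 → stop 2 → stop 4 → Depot: 30+16+9+12+18+29 = 114
Depot → stop 1 → stop 3 → stop 5 → stop 4 → stop 2 → Depot: 30+16+9+24+18+17 = 114
Depot → stop 1 → stop 4 → stop 2 → stop 3 → stop 5 → Depot: 30+31+18+3+9+23 = 114
Depot → stop 1 → stop 4 → stop 2 → stop 5 → stop 3 → Depot: 30+31+18+12+9+14 = 114
… (46 more)
Depot → stop 1 → stop 5 → stop 2 → stop 3 → stop 4 → Depot: 30+20+12+3+15+29 = 109  ← best
The minimum is 109.
One optimal route: Depot → stop 1 → stop 5 → stop 2 → stop 3 → stop 4 → Depot (or its reverse).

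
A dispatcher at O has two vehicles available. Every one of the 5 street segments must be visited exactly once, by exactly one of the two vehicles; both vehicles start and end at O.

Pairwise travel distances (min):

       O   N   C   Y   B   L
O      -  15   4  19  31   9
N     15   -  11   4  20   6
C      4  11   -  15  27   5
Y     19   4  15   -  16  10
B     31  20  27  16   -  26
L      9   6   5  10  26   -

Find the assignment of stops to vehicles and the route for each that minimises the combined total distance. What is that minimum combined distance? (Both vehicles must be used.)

Minimum combined distance: 74 min.

Check every non-empty split of the stops between the two vehicles; for each half take its own optimal tour:
  {N} + {C, Y, B, L}: 30 + 66 = 96
  {C} + {N, Y, B, L}: 8 + 66 = 74
  {N, C} + {Y, B, L}: 30 + 66 = 96
  {Y} + {N, C, B, L}: 38 + 66 = 104
  {N, Y} + {C, B, L}: 38 + 66 = 104
  {C, Y} + {N, B, L}: 38 + 66 = 104
  … (15 splits in total)
Best: vehicle 1 O → C → O = 8; vehicle 2 O → B → Y → N → L → O = 66; combined 74.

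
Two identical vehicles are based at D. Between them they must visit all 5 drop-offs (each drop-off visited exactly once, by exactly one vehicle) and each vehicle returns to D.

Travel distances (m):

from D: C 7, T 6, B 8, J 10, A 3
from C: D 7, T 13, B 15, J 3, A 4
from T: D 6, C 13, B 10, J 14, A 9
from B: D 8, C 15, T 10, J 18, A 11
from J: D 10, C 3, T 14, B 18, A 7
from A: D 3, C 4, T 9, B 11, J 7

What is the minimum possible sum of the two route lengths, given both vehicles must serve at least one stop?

44 m — the smallest possible combined total.

Check every non-empty split of the stops between the two vehicles; for each half take its own optimal tour:
  {C} + {T, B, J, A}: 14 + 42 = 56
  {T} + {C, B, J, A}: 12 + 36 = 48
  {C, T} + {B, J, A}: 26 + 36 = 62
  {B} + {C, T, J, A}: 16 + 30 = 46
  {C, B} + {T, J, A}: 30 + 30 = 60
  {T, B} + {C, J, A}: 24 + 20 = 44
  … (15 splits in total)
Best: vehicle 1 D → T → B → D = 24; vehicle 2 D → C → J → A → D = 20; combined 44.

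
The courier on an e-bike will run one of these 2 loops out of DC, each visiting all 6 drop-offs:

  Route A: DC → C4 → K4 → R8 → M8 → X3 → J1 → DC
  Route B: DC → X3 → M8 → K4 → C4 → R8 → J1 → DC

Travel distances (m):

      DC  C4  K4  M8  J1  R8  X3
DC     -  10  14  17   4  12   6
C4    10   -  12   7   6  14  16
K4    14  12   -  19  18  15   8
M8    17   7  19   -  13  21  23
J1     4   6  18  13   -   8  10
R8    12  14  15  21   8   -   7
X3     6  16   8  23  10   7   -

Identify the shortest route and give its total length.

86 m — Route B is the shortest.

Route A: 10 + 12 + 15 + 21 + 23 + 10 + 4 = 95
Route B: 6 + 23 + 19 + 12 + 14 + 8 + 4 = 86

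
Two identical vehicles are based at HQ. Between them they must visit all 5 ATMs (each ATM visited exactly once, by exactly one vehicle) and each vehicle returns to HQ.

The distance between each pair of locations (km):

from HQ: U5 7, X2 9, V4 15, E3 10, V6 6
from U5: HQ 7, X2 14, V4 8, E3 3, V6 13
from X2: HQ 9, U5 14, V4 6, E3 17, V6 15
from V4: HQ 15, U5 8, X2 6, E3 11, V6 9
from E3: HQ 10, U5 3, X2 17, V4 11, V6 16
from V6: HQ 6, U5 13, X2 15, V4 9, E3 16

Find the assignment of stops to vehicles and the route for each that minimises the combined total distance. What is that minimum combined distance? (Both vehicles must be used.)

Check every non-empty split of the stops between the two vehicles; for each half take its own optimal tour:
  {U5} + {X2, V4, E3, V6}: 14 + 48 = 62
  {X2} + {U5, V4, E3, V6}: 18 + 36 = 54
  {U5, X2} + {V4, E3, V6}: 30 + 36 = 66
  {V4} + {U5, X2, E3, V6}: 30 + 48 = 78
  {U5, V4} + {X2, E3, V6}: 30 + 48 = 78
  {X2, V4} + {U5, E3, V6}: 30 + 32 = 62
  … (15 splits in total)
  {U5, X2, V4, E3} + {V6}: 36 + 12 = 48  ← best
Best: vehicle 1 HQ → U5 → E3 → V4 → X2 → HQ = 36; vehicle 2 HQ → V6 → HQ = 12; combined 48.

48 km — the smallest possible combined total.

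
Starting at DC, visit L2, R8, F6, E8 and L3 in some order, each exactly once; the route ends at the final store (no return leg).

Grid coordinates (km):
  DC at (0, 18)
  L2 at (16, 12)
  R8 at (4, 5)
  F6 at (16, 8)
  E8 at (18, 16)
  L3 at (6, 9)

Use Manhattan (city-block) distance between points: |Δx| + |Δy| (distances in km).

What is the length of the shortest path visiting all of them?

44 km — the minimum one-way total.

There are 5! = 120 possible orderings.
DC → L2 → R8 → F6 → E8 → L3: 22+19+15+10+19 = 85
DC → L2 → R8 → F6 → L3 → E8: 22+19+15+11+19 = 86
DC → L2 → R8 → E8 → F6 → L3: 22+19+25+10+11 = 87
DC → L2 → R8 → E8 → L3 → F6: 22+19+25+19+11 = 96
DC → L2 → R8 → L3 → F6 → E8: 22+19+6+11+10 = 68
DC → L2 → R8 → L3 → E8 → F6: 22+19+6+19+10 = 76
DC → L2 → F6 → R8 → E8 → L3: 22+4+15+25+19 = 85
DC → L2 → F6 → R8 → L3 → E8: 22+4+15+6+19 = 66
DC → L2 → F6 → E8 → R8 → L3: 22+4+10+25+6 = 67
DC → L2 → F6 → E8 → L3 → R8: 22+4+10+19+6 = 61
DC → L2 → F6 → L3 → R8 → E8: 22+4+11+6+25 = 68
DC → L2 → F6 → L3 → E8 → R8: 22+4+11+19+25 = 81
DC → L2 → E8 → R8 → F6 → L3: 22+6+25+15+11 = 79
DC → L2 → E8 → R8 → L3 → F6: 22+6+25+6+11 = 70
… (106 more)
DC → R8 → L3 → F6 → L2 → E8: 17+6+11+4+6 = 44  ← best
The minimum is 44.
One shortest path: DC → R8 → L3 → F6 → L2 → E8.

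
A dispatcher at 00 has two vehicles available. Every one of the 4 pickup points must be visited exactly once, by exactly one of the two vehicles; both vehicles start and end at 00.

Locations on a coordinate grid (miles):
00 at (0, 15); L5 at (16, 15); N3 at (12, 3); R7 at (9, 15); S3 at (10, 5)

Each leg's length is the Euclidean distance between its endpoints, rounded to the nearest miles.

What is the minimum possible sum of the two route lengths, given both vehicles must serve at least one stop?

There are 2^3 − 1 = 7 ways to divide the 4 stops into two non-empty groups. For each, the best each vehicle can do is its own shortest tour through its group:
  {L5} + {N3, R7, S3}: 32 + 38 = 70
  {N3} + {L5, R7, S3}: 34 + 42 = 76
  {L5, N3} + {R7, S3}: 46 + 33 = 79
  {R7} + {L5, N3, S3}: 18 + 46 = 64
  {L5, R7} + {N3, S3}: 32 + 34 = 66
  {N3, R7} + {L5, S3}: 38 + 42 = 80
  … (7 splits in total)
Best: vehicle 1 00 → R7 → 00 = 18; vehicle 2 00 → L5 → N3 → S3 → 00 = 46; combined 64.

Minimum combined distance: 64 miles.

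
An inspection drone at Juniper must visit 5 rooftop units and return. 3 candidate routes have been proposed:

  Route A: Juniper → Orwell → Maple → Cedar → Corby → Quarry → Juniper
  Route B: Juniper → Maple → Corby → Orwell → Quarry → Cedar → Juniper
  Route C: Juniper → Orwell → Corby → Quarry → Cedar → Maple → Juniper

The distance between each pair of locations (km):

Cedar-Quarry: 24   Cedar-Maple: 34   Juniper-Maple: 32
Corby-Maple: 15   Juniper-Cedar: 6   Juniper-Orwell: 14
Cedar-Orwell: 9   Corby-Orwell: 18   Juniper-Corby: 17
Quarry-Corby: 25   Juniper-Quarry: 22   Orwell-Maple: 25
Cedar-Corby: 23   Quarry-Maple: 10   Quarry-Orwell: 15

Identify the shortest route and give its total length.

Route A: 14 + 25 + 34 + 23 + 25 + 22 = 143
Route B: 32 + 15 + 18 + 15 + 24 + 6 = 110
Route C: 14 + 18 + 25 + 24 + 34 + 32 = 147

110 km — Route B is the shortest.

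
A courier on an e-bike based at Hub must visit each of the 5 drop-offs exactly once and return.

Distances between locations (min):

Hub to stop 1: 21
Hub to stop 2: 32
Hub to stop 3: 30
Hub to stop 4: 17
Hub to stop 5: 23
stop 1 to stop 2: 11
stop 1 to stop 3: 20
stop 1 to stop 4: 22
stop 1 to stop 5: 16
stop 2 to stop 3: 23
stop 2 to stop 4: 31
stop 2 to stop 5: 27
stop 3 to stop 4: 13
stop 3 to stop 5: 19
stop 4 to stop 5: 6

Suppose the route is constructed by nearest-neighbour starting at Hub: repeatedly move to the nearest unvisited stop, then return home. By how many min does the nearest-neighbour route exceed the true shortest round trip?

Hub: stop 4=17, stop 1=21, stop 5=23, stop 3=30, stop 2=32 ⇒ stop 4
stop 4: stop 5=6, stop 3=13, stop 1=22, stop 2=31 ⇒ stop 5
stop 5: stop 1=16, stop 3=19, stop 2=27 ⇒ stop 1
stop 1: stop 2=11, stop 3=20 ⇒ stop 2
stop 2: stop 3=23 ⇒ stop 3
NN route Hub → stop 4 → stop 5 → stop 1 → stop 2 → stop 3 → Hub costs 103.
Optimal: Hub → stop 1 → stop 2 → stop 3 → stop 4 → stop 5 → Hub costs 97 (by enumerating all 60 distinct tours).
Excess = 103 − 97 = 6.

The nearest-neighbour route is 6 min longer than optimal.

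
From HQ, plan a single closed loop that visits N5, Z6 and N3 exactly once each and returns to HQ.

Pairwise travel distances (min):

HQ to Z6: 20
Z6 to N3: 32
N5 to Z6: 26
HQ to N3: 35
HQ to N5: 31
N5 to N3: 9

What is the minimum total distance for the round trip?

90 min — the shortest possible round trip.

There are 3 distinct closed tours to check (reversals are equivalent).
HQ - N5 - Z6 - N3 - HQ: 31+26+32+35 = 124
HQ - N5 - N3 - Z6 - HQ: 31+9+32+20 = 92
HQ - Z6 - N5 - N3 - HQ: 20+26+9+35 = 90
The minimum is 90.
One optimal route: HQ → Z6 → N5 → N3 → HQ (or its reverse).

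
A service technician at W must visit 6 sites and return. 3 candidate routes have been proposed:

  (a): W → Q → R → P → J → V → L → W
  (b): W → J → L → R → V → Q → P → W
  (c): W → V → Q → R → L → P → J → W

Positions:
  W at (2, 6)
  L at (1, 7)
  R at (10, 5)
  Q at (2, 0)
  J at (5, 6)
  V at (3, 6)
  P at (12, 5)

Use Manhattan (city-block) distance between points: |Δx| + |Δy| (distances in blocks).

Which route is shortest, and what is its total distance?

(a): 6 + 13 + 2 + 8 + 2 + 3 + 2 = 36
(b): 3 + 5 + 11 + 8 + 7 + 15 + 11 = 60
(c): 1 + 7 + 13 + 11 + 13 + 8 + 3 = 56

Shortest is (a), total 36 blocks.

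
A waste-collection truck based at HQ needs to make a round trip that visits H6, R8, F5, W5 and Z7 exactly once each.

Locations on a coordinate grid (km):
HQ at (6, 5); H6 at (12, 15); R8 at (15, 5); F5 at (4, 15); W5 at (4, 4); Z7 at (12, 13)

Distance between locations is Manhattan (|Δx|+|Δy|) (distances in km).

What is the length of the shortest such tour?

With 5 stops there are 5!/2 = 60 distinct round trips (a route and its reverse cost the same).
HQ-H6-R8-F5-W5-Z7-HQ: 16+13+21+11+17+14 = 92
HQ-H6-R8-F5-Z7-W5-HQ: 16+13+21+10+17+3 = 80
HQ-H6-R8-W5-F5-Z7-HQ: 16+13+12+11+10+14 = 76
HQ-H6-R8-W5-Z7-F5-HQ: 16+13+12+17+10+12 = 80
HQ-H6-R8-Z7-F5-W5-HQ: 16+13+11+10+11+3 = 64
HQ-H6-R8-Z7-W5-F5-HQ: 16+13+11+17+11+12 = 80
HQ-H6-F5-R8-W5-Z7-HQ: 16+8+21+12+17+14 = 88
HQ-H6-F5-R8-Z7-W5-HQ: 16+8+21+11+17+3 = 76
HQ-H6-F5-W5-R8-Z7-HQ: 16+8+11+12+11+14 = 72
HQ-H6-F5-W5-Z7-R8-HQ: 16+8+11+17+11+9 = 72
HQ-H6-F5-Z7-R8-W5-HQ: 16+8+10+11+12+3 = 60
HQ-H6-F5-Z7-W5-R8-HQ: 16+8+10+17+12+9 = 72
HQ-H6-W5-R8-F5-Z7-HQ: 16+19+12+21+10+14 = 92
HQ-H6-W5-R8-Z7-F5-HQ: 16+19+12+11+10+12 = 80
… (46 more)
HQ-R8-Z7-H6-F5-W5-HQ: 9+11+2+8+11+3 = 44  ← best
The minimum is 44.
One optimal route: HQ → R8 → Z7 → H6 → F5 → W5 → HQ (or its reverse).

Shortest round trip = 44 km.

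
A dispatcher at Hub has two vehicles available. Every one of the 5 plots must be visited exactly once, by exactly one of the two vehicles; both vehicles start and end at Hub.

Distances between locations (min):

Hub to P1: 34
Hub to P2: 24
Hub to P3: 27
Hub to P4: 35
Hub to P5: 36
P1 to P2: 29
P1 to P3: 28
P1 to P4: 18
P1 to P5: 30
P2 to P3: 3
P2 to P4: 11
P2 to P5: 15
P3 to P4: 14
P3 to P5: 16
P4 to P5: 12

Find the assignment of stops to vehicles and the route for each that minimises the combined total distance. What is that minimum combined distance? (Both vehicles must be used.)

Check every non-empty split of the stops between the two vehicles; for each half take its own optimal tour:
  {P1} + {P2, P3, P4, P5}: 68 + 89 = 157
  {P2} + {P1, P3, P4, P5}: 48 + 107 = 155
  {P1, P2} + {P3, P4, P5}: 87 + 89 = 176
  {P3} + {P1, P2, P4, P5}: 54 + 103 = 157
  {P1, P3} + {P2, P4, P5}: 89 + 83 = 172
  {P2, P3} + {P1, P4, P5}: 54 + 100 = 154
  … (15 splits in total)
Best: vehicle 1 Hub → P2 → P3 → Hub = 54; vehicle 2 Hub → P1 → P4 → P5 → Hub = 100; combined 154.

Minimum combined distance: 154 min.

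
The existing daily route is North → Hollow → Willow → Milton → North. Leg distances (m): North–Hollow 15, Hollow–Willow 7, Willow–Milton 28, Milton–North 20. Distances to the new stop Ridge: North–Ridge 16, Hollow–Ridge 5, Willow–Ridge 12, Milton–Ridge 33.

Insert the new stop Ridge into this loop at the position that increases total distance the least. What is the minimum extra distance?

Minimum extra distance: 6 m, inserting Ridge between North and Hollow.

Insertion cost between consecutive stops i–j is d(i,Ridge) + d(Ridge,j) − d(i,j):
  between North and Hollow: 16 + 5 − 15 = 6
  between Hollow and Willow: 5 + 12 − 7 = 10
  between Willow and Milton: 12 + 33 − 28 = 17
  between Milton and North: 33 + 16 − 20 = 29
Cheapest insertion is between North and Hollow, adding 6.
New total = 70 + 6 = 76.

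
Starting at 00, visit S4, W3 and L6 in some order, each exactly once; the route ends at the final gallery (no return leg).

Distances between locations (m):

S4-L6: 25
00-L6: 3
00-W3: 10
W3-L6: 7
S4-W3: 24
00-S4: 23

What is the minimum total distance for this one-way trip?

There are 3! = 6 possible orderings.
00 → S4 → W3 → L6: 23+24+7 = 54
00 → S4 → L6 → W3: 23+25+7 = 55
00 → W3 → S4 → L6: 10+24+25 = 59
00 → W3 → L6 → S4: 10+7+25 = 42
00 → L6 → S4 → W3: 3+25+24 = 52
00 → L6 → W3 → S4: 3+7+24 = 34
The minimum is 34.
One shortest path: 00 → L6 → W3 → S4.

Minimum one-way distance = 34 m.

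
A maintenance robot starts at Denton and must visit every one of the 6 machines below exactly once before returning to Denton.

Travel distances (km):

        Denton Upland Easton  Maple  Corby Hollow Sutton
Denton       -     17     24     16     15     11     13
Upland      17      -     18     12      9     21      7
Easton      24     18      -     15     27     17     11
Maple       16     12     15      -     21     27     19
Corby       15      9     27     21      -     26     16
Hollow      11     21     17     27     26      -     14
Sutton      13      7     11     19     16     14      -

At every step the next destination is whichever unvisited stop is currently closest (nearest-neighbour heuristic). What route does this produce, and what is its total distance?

Total distance 101 km via the nearest-neighbour route Denton → Hollow → Sutton → Upland → Corby → Maple → Easton → Denton.

Denton → [Hollow:11 / Sutton:13 / Corby:15 / Maple:16 / Upland:17 / Easton:24] → Hollow (11)
Hollow → [Sutton:14 / Easton:17 / Upland:21 / Corby:26 / Maple:27] → Sutton (14)
Sutton → [Upland:7 / Easton:11 / Corby:16 / Maple:19] → Upland (7)
Upland → [Corby:9 / Maple:12 / Easton:18] → Corby (9)
Corby → [Maple:21 / Easton:27] → Maple (21)
Maple → [Easton:15] → Easton (15)
Return Easton→Denton: 24.
Total = 11 + 14 + 7 + 9 + 21 + 15 + 24 = 101.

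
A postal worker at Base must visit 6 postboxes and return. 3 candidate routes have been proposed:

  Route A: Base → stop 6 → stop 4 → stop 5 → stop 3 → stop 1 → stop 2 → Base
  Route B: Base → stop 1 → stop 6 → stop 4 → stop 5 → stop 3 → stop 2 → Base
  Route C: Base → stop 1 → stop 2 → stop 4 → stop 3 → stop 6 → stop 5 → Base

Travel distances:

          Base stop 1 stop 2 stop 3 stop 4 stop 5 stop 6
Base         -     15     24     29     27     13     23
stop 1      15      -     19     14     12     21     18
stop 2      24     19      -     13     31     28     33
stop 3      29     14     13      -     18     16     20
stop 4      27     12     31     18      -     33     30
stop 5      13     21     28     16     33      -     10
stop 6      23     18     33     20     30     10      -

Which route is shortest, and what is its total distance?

Route A: 23 + 30 + 33 + 16 + 14 + 19 + 24 = 159
Route B: 15 + 18 + 30 + 33 + 16 + 13 + 24 = 149
Route C: 15 + 19 + 31 + 18 + 20 + 10 + 13 = 126

126 — Route C is the shortest.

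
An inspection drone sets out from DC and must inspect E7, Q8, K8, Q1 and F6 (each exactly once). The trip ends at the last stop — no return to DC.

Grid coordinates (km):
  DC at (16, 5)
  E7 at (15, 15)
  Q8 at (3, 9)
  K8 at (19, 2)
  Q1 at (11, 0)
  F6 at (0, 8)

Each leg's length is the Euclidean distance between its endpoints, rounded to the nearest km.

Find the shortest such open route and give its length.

There are 5! = 120 possible orderings.
DC→E7→Q8→K8→Q1→F6: 10+13+17+8+14 = 62
DC→E7→Q8→K8→F6→Q1: 10+13+17+20+14 = 74
DC→E7→Q8→Q1→K8→F6: 10+13+12+8+20 = 63
DC→E7→Q8→Q1→F6→K8: 10+13+12+14+20 = 69
DC→E7→Q8→F6→K8→Q1: 10+13+3+20+8 = 54
DC→E7→Q8→F6→Q1→K8: 10+13+3+14+8 = 48
DC→E7→K8→Q8→Q1→F6: 10+14+17+12+14 = 67
DC→E7→K8→Q8→F6→Q1: 10+14+17+3+14 = 58
DC→E7→K8→Q1→Q8→F6: 10+14+8+12+3 = 47
DC→E7→K8→Q1→F6→Q8: 10+14+8+14+3 = 49
DC→E7→K8→F6→Q8→Q1: 10+14+20+3+12 = 59
DC→E7→K8→F6→Q1→Q8: 10+14+20+14+12 = 70
DC→E7→Q1→Q8→K8→F6: 10+16+12+17+20 = 75
DC→E7→Q1→Q8→F6→K8: 10+16+12+3+20 = 61
… (106 more)
DC→K8→Q1→F6→Q8→E7: 4+8+14+3+13 = 42  ← best
The minimum is 42.
One shortest path: DC → K8 → Q1 → F6 → Q8 → E7.

Shortest open route: 42 km.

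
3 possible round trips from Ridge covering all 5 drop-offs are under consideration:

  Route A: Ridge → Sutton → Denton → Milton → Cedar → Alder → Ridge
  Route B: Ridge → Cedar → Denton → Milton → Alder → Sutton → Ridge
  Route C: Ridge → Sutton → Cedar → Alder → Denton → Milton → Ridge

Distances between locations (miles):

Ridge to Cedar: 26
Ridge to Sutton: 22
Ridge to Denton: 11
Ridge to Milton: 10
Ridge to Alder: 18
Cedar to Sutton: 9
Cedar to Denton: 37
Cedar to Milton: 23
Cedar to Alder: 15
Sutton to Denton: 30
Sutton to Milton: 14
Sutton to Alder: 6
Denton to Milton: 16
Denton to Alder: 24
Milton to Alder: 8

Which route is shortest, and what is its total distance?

Route A: 22 + 30 + 16 + 23 + 15 + 18 = 124
Route B: 26 + 37 + 16 + 8 + 6 + 22 = 115
Route C: 22 + 9 + 15 + 24 + 16 + 10 = 96

Shortest is Route C, total 96 miles.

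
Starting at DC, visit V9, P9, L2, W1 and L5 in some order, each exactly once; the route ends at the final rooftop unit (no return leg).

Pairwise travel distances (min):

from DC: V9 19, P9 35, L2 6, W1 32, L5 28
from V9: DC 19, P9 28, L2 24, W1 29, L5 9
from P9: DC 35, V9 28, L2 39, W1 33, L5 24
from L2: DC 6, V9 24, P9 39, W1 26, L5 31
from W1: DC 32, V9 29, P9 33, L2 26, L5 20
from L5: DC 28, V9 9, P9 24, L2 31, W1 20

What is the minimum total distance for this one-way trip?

There are 5! = 120 possible orderings.
DC - V9 - P9 - L2 - W1 - L5: 19+28+39+26+20 = 132
DC - V9 - P9 - L2 - L5 - W1: 19+28+39+31+20 = 137
DC - V9 - P9 - W1 - L2 - L5: 19+28+33+26+31 = 137
DC - V9 - P9 - W1 - L5 - L2: 19+28+33+20+31 = 131
DC - V9 - P9 - L5 - L2 - W1: 19+28+24+31+26 = 128
DC - V9 - P9 - L5 - W1 - L2: 19+28+24+20+26 = 117
DC - V9 - L2 - P9 - W1 - L5: 19+24+39+33+20 = 135
DC - V9 - L2 - P9 - L5 - W1: 19+24+39+24+20 = 126
DC - V9 - L2 - W1 - P9 - L5: 19+24+26+33+24 = 126
DC - V9 - L2 - W1 - L5 - P9: 19+24+26+20+24 = 113
DC - V9 - L2 - L5 - P9 - W1: 19+24+31+24+33 = 131
DC - V9 - L2 - L5 - W1 - P9: 19+24+31+20+33 = 127
DC - V9 - W1 - P9 - L2 - L5: 19+29+33+39+31 = 151
DC - V9 - W1 - P9 - L5 - L2: 19+29+33+24+31 = 136
… (106 more)
DC - L2 - W1 - L5 - V9 - P9: 6+26+20+9+28 = 89  ← best
The minimum is 89.
One shortest path: DC → L2 → W1 → L5 → V9 → P9.

89 min — the minimum one-way total.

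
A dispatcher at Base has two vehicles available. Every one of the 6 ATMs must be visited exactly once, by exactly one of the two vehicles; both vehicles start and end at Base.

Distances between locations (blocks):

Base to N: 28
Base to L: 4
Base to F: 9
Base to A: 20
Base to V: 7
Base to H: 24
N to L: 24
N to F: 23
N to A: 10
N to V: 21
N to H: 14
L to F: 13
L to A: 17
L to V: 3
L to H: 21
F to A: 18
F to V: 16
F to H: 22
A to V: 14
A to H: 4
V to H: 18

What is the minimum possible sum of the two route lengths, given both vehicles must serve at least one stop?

There are 2^5 − 1 = 31 ways to divide the 6 stops into two non-empty groups. For each, the best each vehicle can do is its own shortest tour through its group:
  {N} + {L, F, A, V, H}: 56 + 56 = 112
  {L} + {N, F, A, V, H}: 8 + 71 = 79
  {N, L} + {F, A, V, H}: 56 + 56 = 112
  {F} + {N, L, A, V, H}: 18 + 66 = 84
  {N, F} + {L, A, V, H}: 60 + 49 = 109
  {L, F} + {N, A, V, H}: 26 + 66 = 92
  … (31 splits in total)
Best: vehicle 1 Base → L → Base = 8; vehicle 2 Base → F → N → A → H → V → Base = 71; combined 79.

79 blocks — the smallest possible combined total.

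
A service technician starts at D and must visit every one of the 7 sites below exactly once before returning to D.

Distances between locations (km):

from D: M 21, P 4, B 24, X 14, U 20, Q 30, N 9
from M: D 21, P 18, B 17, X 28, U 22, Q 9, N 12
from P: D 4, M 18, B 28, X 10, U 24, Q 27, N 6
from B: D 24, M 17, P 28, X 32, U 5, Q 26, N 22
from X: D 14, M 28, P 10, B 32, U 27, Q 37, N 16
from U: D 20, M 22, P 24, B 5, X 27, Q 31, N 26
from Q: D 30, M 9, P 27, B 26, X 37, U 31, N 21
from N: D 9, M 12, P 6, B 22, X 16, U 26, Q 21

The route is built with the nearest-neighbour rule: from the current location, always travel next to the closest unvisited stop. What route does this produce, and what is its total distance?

103 km along D → P → N → M → Q → B → U → X → D.

From D: distances to unvisited — P=4, N=9, X=14, U=20, M=21, B=24, Q=30. Nearest is P (4).
From P: distances to unvisited — N=6, X=10, M=18, U=24, Q=27, B=28. Nearest is N (6).
From N: distances to unvisited — M=12, X=16, Q=21, B=22, U=26. Nearest is M (12).
From M: distances to unvisited — Q=9, B=17, U=22, X=28. Nearest is Q (9).
From Q: distances to unvisited — B=26, U=31, X=37. Nearest is B (26).
From B: distances to unvisited — U=5, X=32. Nearest is U (5).
From U: distances to unvisited — X=27. Nearest is X (27).
Return X→D: 14.
Total = 4 + 6 + 12 + 9 + 26 + 5 + 27 + 14 = 103.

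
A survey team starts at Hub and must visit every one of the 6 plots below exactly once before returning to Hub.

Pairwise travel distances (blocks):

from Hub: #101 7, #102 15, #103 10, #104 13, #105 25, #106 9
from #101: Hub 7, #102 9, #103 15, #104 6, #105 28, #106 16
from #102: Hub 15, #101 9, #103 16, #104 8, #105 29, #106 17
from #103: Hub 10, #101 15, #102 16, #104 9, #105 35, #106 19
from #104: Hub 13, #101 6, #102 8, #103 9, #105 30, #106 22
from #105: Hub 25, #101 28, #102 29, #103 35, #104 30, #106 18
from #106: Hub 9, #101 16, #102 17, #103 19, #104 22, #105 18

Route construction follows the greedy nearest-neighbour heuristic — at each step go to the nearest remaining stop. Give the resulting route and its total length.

99 blocks along Hub → #101 → #104 → #102 → #103 → #106 → #105 → Hub.

From Hub: distances to unvisited — #101=7, #106=9, #103=10, #104=13, #102=15, #105=25. Nearest is #101 (7).
From #101: distances to unvisited — #104=6, #102=9, #103=15, #106=16, #105=28. Nearest is #104 (6).
From #104: distances to unvisited — #102=8, #103=9, #106=22, #105=30. Nearest is #102 (8).
From #102: distances to unvisited — #103=16, #106=17, #105=29. Nearest is #103 (16).
From #103: distances to unvisited — #106=19, #105=35. Nearest is #106 (19).
From #106: distances to unvisited — #105=18. Nearest is #105 (18).
Return #105→Hub: 25.
Total = 7 + 6 + 8 + 16 + 19 + 18 + 25 = 99.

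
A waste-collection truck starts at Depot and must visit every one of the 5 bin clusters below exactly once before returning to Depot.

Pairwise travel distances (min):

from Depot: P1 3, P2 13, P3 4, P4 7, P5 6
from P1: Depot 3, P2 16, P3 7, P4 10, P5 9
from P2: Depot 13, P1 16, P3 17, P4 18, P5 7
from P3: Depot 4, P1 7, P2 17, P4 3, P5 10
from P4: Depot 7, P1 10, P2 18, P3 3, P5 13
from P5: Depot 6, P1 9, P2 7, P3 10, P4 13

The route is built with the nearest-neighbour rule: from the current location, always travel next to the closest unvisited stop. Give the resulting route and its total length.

At Depot the remaining stops are P1 3, P3 4, P5 6, P4 7, P2 13; go to P1.
At P1 the remaining stops are P3 7, P5 9, P4 10, P2 16; go to P3.
At P3 the remaining stops are P4 3, P5 10, P2 17; go to P4.
At P4 the remaining stops are P5 13, P2 18; go to P5.
At P5 the remaining stops are P2 7; go to P2.
Return P2→Depot: 13.
Total = 3 + 7 + 3 + 13 + 7 + 13 = 46.

Nearest-neighbour total = 46 min; route Depot → P1 → P3 → P4 → P5 → P2 → Depot.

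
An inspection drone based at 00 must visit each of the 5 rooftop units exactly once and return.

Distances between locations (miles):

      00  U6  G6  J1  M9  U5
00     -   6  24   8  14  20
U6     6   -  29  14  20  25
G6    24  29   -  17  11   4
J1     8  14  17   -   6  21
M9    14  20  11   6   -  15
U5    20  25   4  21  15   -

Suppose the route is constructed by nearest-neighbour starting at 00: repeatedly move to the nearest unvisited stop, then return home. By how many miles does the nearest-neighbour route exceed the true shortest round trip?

From 00: U6=6, J1=8, M9=14, U5=20, G6=24 → choose U6 (6).
From U6: J1=14, M9=20, U5=25, G6=29 → choose J1 (14).
From J1: M9=6, G6=17, U5=21 → choose M9 (6).
From M9: G6=11, U5=15 → choose G6 (11).
From G6: U5=4 → choose U5 (4).
NN route 00 → U6 → J1 → M9 → G6 → U5 → 00 costs 61.
Optimal: 00 → U6 → U5 → G6 → M9 → J1 → 00 costs 60 (by enumerating all 60 distinct tours).
Excess = 61 − 60 = 1.

Excess over optimum: 1 miles.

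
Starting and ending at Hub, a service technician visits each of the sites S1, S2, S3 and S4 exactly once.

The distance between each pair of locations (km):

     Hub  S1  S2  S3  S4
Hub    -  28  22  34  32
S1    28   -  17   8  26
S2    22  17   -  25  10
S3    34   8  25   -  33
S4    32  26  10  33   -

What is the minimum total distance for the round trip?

Hub - S1 - S2 - S3 - S4 - Hub: 28+17+25+33+32 = 135
Hub - S1 - S2 - S4 - S3 - Hub: 28+17+10+33+34 = 122
Hub - S1 - S3 - S2 - S4 - Hub: 28+8+25+10+32 = 103
Hub - S1 - S3 - S4 - S2 - Hub: 28+8+33+10+22 = 101
Hub - S1 - S4 - S2 - S3 - Hub: 28+26+10+25+34 = 123
Hub - S1 - S4 - S3 - S2 - Hub: 28+26+33+25+22 = 134
Hub - S2 - S1 - S3 - S4 - Hub: 22+17+8+33+32 = 112
Hub - S2 - S1 - S4 - S3 - Hub: 22+17+26+33+34 = 132
Hub - S2 - S3 - S1 - S4 - Hub: 22+25+8+26+32 = 113
Hub - S2 - S4 - S1 - S3 - Hub: 22+10+26+8+34 = 100
Hub - S3 - S1 - S2 - S4 - Hub: 34+8+17+10+32 = 101
Hub - S3 - S2 - S1 - S4 - Hub: 34+25+17+26+32 = 134
The minimum is 100.
One optimal route: Hub → S2 → S4 → S1 → S3 → Hub (or its reverse).

Minimum total distance: 100 km.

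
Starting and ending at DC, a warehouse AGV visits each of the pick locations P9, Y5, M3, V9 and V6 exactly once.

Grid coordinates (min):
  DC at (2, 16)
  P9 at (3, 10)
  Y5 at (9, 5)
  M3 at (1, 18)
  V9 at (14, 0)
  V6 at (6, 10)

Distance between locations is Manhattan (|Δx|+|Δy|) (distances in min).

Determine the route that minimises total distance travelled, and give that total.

With 5 stops there are 5!/2 = 60 distinct round trips (a route and its reverse cost the same).
DC-P9-Y5-M3-V9-V6-DC: 7+11+21+31+18+10 = 98
DC-P9-Y5-M3-V6-V9-DC: 7+11+21+13+18+28 = 98
DC-P9-Y5-V9-M3-V6-DC: 7+11+10+31+13+10 = 82
DC-P9-Y5-V9-V6-M3-DC: 7+11+10+18+13+3 = 62
DC-P9-Y5-V6-M3-V9-DC: 7+11+8+13+31+28 = 98
DC-P9-Y5-V6-V9-M3-DC: 7+11+8+18+31+3 = 78
DC-P9-M3-Y5-V9-V6-DC: 7+10+21+10+18+10 = 76
DC-P9-M3-Y5-V6-V9-DC: 7+10+21+8+18+28 = 92
DC-P9-M3-V9-Y5-V6-DC: 7+10+31+10+8+10 = 76
DC-P9-M3-V9-V6-Y5-DC: 7+10+31+18+8+18 = 92
DC-P9-M3-V6-Y5-V9-DC: 7+10+13+8+10+28 = 76
DC-P9-M3-V6-V9-Y5-DC: 7+10+13+18+10+18 = 76
DC-P9-V9-Y5-M3-V6-DC: 7+21+10+21+13+10 = 82
DC-P9-V9-Y5-V6-M3-DC: 7+21+10+8+13+3 = 62
… (46 more)
The minimum is 62.
One optimal route: DC → P9 → Y5 → V9 → V6 → M3 → DC (or its reverse).

62 min — the shortest possible round trip.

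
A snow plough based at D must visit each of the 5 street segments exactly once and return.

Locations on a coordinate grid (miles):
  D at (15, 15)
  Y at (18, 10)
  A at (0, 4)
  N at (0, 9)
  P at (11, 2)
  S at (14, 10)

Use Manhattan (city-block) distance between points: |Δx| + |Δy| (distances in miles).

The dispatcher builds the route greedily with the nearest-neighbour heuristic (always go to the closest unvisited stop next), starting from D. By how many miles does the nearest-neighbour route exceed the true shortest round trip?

2 miles longer than the optimal tour.

From D: S=6, Y=8, P=17, N=21, A=26 → choose S (6).
From S: Y=4, P=11, N=15, A=20 → choose Y (4).
From Y: P=15, N=19, A=24 → choose P (15).
From P: A=13, N=18 → choose A (13).
From A: N=5 → choose N (5).
NN route D → S → Y → P → A → N → D costs 64.
Optimal: D → Y → N → A → P → S → D costs 62 (by enumerating all 60 distinct tours).
Excess = 64 − 62 = 2.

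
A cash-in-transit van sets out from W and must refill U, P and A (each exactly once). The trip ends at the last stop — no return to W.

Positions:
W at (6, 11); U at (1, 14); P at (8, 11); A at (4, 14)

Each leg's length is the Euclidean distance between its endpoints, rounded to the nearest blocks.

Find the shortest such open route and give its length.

10 blocks — the minimum one-way total.

There are 3! = 6 possible orderings.
W→U→P→A: 6+8+5 = 19
W→U→A→P: 6+3+5 = 14
W→P→U→A: 2+8+3 = 13
W→P→A→U: 2+5+3 = 10
W→A→U→P: 4+3+8 = 15
W→A→P→U: 4+5+8 = 17
The minimum is 10.
One shortest path: W → P → A → U.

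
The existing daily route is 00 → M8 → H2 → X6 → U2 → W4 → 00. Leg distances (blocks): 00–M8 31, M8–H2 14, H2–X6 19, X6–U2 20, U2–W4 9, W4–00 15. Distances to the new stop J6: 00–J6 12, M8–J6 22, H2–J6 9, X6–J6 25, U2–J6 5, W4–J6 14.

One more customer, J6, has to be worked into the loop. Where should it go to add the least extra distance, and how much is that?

+3 blocks — insert J6 between 00 and M8.

Insertion cost between consecutive stops i–j is d(i,J6) + d(J6,j) − d(i,j):
  between 00 and M8: 12 + 22 − 31 = 3
  between M8 and H2: 22 + 9 − 14 = 17
  between H2 and X6: 9 + 25 − 19 = 15
  between X6 and U2: 25 + 5 − 20 = 10
  between U2 and W4: 5 + 14 − 9 = 10
  between W4 and 00: 14 + 12 − 15 = 11
Cheapest insertion is between 00 and M8, adding 3.
New total = 108 + 3 = 111.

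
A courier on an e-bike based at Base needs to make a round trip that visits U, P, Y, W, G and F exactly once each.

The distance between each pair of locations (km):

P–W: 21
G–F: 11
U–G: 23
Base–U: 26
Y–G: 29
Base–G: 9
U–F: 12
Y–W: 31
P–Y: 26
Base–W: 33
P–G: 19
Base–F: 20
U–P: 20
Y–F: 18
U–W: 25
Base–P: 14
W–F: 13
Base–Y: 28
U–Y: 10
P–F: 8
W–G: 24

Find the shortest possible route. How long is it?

Shortest round trip = 108 km.

With 6 stops there are 6!/2 = 360 distinct round trips (a route and its reverse cost the same).
Base→U→P→Y→W→G→F→Base: 26+20+26+31+24+11+20 = 158
Base→U→P→Y→W→F→G→Base: 26+20+26+31+13+11+9 = 136
Base→U→P→Y→G→W→F→Base: 26+20+26+29+24+13+20 = 158
Base→U→P→Y→G→F→W→Base: 26+20+26+29+11+13+33 = 158
Base→U→P→Y→F→W→G→Base: 26+20+26+18+13+24+9 = 136
Base→U→P→Y→F→G→W→Base: 26+20+26+18+11+24+33 = 158
Base→U→P→W→Y→G→F→Base: 26+20+21+31+29+11+20 = 158
Base→U→P→W→Y→F→G→Base: 26+20+21+31+18+11+9 = 136
… (352 more)
Base→P→U→Y→W→F→G→Base: 14+20+10+31+13+11+9 = 108  ← best
The minimum is 108.
One optimal route: Base → P → U → Y → W → F → G → Base (or its reverse).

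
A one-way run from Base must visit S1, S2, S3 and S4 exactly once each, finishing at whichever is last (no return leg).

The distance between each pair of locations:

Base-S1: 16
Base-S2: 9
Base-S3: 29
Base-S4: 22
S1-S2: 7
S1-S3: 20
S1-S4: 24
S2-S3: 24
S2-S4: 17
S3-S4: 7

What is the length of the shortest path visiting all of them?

There are 4! = 24 possible orderings.
Base - S1 - S2 - S3 - S4: 16+7+24+7 = 54
Base - S1 - S2 - S4 - S3: 16+7+17+7 = 47
Base - S1 - S3 - S2 - S4: 16+20+24+17 = 77
Base - S1 - S3 - S4 - S2: 16+20+7+17 = 60
Base - S1 - S4 - S2 - S3: 16+24+17+24 = 81
Base - S1 - S4 - S3 - S2: 16+24+7+24 = 71
Base - S2 - S1 - S3 - S4: 9+7+20+7 = 43
Base - S2 - S1 - S4 - S3: 9+7+24+7 = 47
Base - S2 - S3 - S1 - S4: 9+24+20+24 = 77
Base - S2 - S3 - S4 - S1: 9+24+7+24 = 64
Base - S2 - S4 - S1 - S3: 9+17+24+20 = 70
Base - S2 - S4 - S3 - S1: 9+17+7+20 = 53
Base - S3 - S1 - S2 - S4: 29+20+7+17 = 73
Base - S3 - S1 - S4 - S2: 29+20+24+17 = 90
… (10 more)
The minimum is 43.
One shortest path: Base → S2 → S1 → S3 → S4.

43 — the minimum one-way total.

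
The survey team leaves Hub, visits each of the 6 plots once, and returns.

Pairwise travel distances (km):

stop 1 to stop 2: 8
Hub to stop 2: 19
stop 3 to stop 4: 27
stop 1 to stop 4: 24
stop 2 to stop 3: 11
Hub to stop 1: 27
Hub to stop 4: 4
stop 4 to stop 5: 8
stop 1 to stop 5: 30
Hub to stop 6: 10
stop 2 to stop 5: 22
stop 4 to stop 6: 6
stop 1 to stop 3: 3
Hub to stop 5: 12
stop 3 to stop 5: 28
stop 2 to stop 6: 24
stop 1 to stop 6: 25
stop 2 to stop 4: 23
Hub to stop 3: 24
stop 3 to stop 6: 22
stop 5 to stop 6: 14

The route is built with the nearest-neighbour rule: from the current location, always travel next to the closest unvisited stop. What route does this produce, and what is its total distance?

81 km along Hub → stop 4 → stop 6 → stop 5 → stop 2 → stop 1 → stop 3 → Hub.

At Hub the remaining stops are stop 4 4, stop 6 10, stop 5 12, stop 2 19, stop 3 24, stop 1 27; go to stop 4.
At stop 4 the remaining stops are stop 6 6, stop 5 8, stop 2 23, stop 1 24, stop 3 27; go to stop 6.
At stop 6 the remaining stops are stop 5 14, stop 3 22, stop 2 24, stop 1 25; go to stop 5.
At stop 5 the remaining stops are stop 2 22, stop 3 28, stop 1 30; go to stop 2.
At stop 2 the remaining stops are stop 1 8, stop 3 11; go to stop 1.
At stop 1 the remaining stops are stop 3 3; go to stop 3.
Return stop 3→Hub: 24.
Total = 4 + 6 + 14 + 22 + 8 + 3 + 24 = 81.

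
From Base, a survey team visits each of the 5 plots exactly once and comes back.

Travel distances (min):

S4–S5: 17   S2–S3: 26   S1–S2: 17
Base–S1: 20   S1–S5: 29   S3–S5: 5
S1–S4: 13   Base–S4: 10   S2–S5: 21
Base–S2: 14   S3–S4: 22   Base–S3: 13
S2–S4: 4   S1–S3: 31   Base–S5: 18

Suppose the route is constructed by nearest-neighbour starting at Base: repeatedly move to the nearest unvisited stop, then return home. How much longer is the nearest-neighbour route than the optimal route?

Base: S4=10, S3=13, S2=14, S5=18, S1=20 ⇒ S4
S4: S2=4, S1=13, S5=17, S3=22 ⇒ S2
S2: S1=17, S5=21, S3=26 ⇒ S1
S1: S5=29, S3=31 ⇒ S5
S5: S3=5 ⇒ S3
NN route Base → S4 → S2 → S1 → S5 → S3 → Base costs 78.
Optimal: Base → S1 → S2 → S4 → S5 → S3 → Base costs 76 (by enumerating all 60 distinct tours).
Excess = 78 − 76 = 2.

2 min longer than the optimal tour.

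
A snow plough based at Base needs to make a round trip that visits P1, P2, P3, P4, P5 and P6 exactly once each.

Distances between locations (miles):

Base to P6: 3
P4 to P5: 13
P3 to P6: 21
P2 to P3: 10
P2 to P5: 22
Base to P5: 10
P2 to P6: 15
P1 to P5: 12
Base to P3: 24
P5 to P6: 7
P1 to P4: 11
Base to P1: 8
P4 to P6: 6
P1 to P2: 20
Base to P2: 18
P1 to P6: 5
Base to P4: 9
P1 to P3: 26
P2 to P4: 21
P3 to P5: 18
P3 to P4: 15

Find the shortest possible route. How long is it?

Minimum total distance: 76 miles.

With 6 stops there are 6!/2 = 360 distinct round trips (a route and its reverse cost the same).
Base → P1 → P2 → P3 → P4 → P5 → P6 → Base: 8+20+10+15+13+7+3 = 76
Base → P1 → P2 → P3 → P4 → P6 → P5 → Base: 8+20+10+15+6+7+10 = 76
Base → P1 → P2 → P3 → P5 → P4 → P6 → Base: 8+20+10+18+13+6+3 = 78
Base → P1 → P2 → P3 → P5 → P6 → P4 → Base: 8+20+10+18+7+6+9 = 78
Base → P1 → P2 → P3 → P6 → P4 → P5 → Base: 8+20+10+21+6+13+10 = 88
Base → P1 → P2 → P3 → P6 → P5 → P4 → Base: 8+20+10+21+7+13+9 = 88
Base → P1 → P2 → P4 → P3 → P5 → P6 → Base: 8+20+21+15+18+7+3 = 92
Base → P1 → P2 → P4 → P3 → P6 → P5 → Base: 8+20+21+15+21+7+10 = 102
… (352 more)
The minimum is 76.
One optimal route: Base → P1 → P2 → P3 → P4 → P5 → P6 → Base (or its reverse).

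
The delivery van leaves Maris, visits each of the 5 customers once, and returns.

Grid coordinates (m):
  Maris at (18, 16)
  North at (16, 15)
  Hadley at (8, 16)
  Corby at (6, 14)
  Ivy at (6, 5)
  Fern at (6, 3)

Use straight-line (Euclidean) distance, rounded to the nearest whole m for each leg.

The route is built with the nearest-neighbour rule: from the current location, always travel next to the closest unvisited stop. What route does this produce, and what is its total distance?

Total distance 42 m via the nearest-neighbour route Maris → North → Hadley → Corby → Ivy → Fern → Maris.

At Maris the remaining stops are North 2, Hadley 10, Corby 12, Ivy 16, Fern 18; go to North.
At North the remaining stops are Hadley 8, Corby 10, Ivy 14, Fern 16; go to Hadley.
At Hadley the remaining stops are Corby 3, Ivy 11, Fern 13; go to Corby.
At Corby the remaining stops are Ivy 9, Fern 11; go to Ivy.
At Ivy the remaining stops are Fern 2; go to Fern.
Return Fern→Maris: 18.
Total = 2 + 8 + 3 + 9 + 2 + 18 = 42.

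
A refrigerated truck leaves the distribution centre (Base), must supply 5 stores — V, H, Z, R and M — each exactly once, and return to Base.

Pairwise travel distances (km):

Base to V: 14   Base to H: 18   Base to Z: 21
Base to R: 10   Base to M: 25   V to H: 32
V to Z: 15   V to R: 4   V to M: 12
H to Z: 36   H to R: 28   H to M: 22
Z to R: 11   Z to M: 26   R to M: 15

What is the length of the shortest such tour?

There are 60 distinct closed tours to check (reversals are equivalent).
Base - V - H - Z - R - M - Base: 14+32+36+11+15+25 = 133
Base - V - H - Z - M - R - Base: 14+32+36+26+15+10 = 133
Base - V - H - R - Z - M - Base: 14+32+28+11+26+25 = 136
Base - V - H - R - M - Z - Base: 14+32+28+15+26+21 = 136
Base - V - H - M - Z - R - Base: 14+32+22+26+11+10 = 115
Base - V - H - M - R - Z - Base: 14+32+22+15+11+21 = 115
Base - V - Z - H - R - M - Base: 14+15+36+28+15+25 = 133
Base - V - Z - H - M - R - Base: 14+15+36+22+15+10 = 112
Base - V - Z - R - H - M - Base: 14+15+11+28+22+25 = 115
Base - V - Z - R - M - H - Base: 14+15+11+15+22+18 = 95
Base - V - Z - M - H - R - Base: 14+15+26+22+28+10 = 115
Base - V - Z - M - R - H - Base: 14+15+26+15+28+18 = 116
Base - V - R - H - Z - M - Base: 14+4+28+36+26+25 = 133
Base - V - R - H - M - Z - Base: 14+4+28+22+26+21 = 115
… (46 more)
Base - H - M - V - Z - R - Base: 18+22+12+15+11+10 = 88  ← best
The minimum is 88.
One optimal route: Base → H → M → V → Z → R → Base (or its reverse).

Shortest round trip = 88 km.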